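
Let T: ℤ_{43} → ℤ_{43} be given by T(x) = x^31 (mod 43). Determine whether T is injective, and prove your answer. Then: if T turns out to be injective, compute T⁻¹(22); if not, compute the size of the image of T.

39

Since 43 is prime, the nonzero elements of ℤ_{43} form a cyclic group of order 42.
As gcd(31, 42) = 1, raising to the 31st power is a bijection on this group: if u^31 ≡ v^31 then (uv^{−1})^31 = 1, and the only element of order dividing gcd(31, 42) = 1 is 1, so u = v.
With T(0) = 0 this makes T injective on all of ℤ_{43}, hence bijective (finite equal-size domain and codomain). In particular T is injective.
Since T is injective, we find the preimage of 22. The inverse of x ↦ x^31 on (ℤ_{43})^× is x ↦ x^19, because 31·19 = 589 = 14·42 + 1 ≡ 1 (mod 42) and x^{42} = 1 for x ≠ 0 (Fermat). So T⁻¹(22) = 22^19 mod 43.
Repeated squaring mod 43: 22^1 ≡ 22, 22^2 ≡ 22² = 484 ≡ 11, 22^4 ≡ 11² = 121 ≡ 35, 22^8 ≡ 35² = 1225 ≡ 21, 22^16 ≡ 21² = 441 ≡ 11. Since 19 = 16 + 2 + 1, 22^19 ≡ 11·11·22: 11·11 = 121 ≡ 35, then 35·22 = 770 ≡ 39. So 22^19 ≡ 39 (mod 43).
Hence T⁻¹(22) = 39.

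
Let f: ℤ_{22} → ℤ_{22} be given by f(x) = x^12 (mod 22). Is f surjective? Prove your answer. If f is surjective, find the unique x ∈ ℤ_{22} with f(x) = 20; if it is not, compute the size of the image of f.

12

f(10): Repeated squaring mod 22: 10^1 ≡ 10, 10^2 ≡ 10² = 100 ≡ 12, 10^4 ≡ 12² = 144 ≡ 12, 10^8 ≡ 12² = 144 ≡ 12. Since 12 = 8 + 4, 10^12 ≡ 12·12: 12·12 = 144 ≡ 12. So 10^12 ≡ 12 (mod 22).
f(12): Repeated squaring mod 22: 12^1 ≡ 12, 12^2 ≡ 12² = 144 ≡ 12, 12^4 ≡ 12² = 144 ≡ 12, 12^8 ≡ 12² = 144 ≡ 12. Since 12 = 8 + 4, 12^12 ≡ 12·12: 12·12 = 144 ≡ 12. So 12^12 ≡ 12 (mod 22).
So f(10) = f(12) = 12 while 10 ≠ 12, therefore f is not injective.
A non-injective map from the 22-element set ℤ_{22} to itself takes at most 21 distinct values, so it cannot be surjective. Thus f is not surjective.
Since f is not surjective, we determine |image(f)|. Computing x^12 mod 22 for each x (by repeated squaring, reducing mod 22 at every step), the values f(0), f(1), …, f(21) are: 0, 1, 4, 9, 16, 3, 14, 5, 20, 15, 12, 11, 12, 15, 20, 5, 14, 3, 16, 9, 4, 1.
The distinct values are {0, 1, 3, 4, 5, 9, 11, 12, 14, 15, 16, 20}; there are 12 of them.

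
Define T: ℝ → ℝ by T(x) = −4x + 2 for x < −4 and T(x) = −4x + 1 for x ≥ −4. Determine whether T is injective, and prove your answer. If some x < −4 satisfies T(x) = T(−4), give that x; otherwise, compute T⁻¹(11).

Both pieces are strictly decreasing (slopes −4 and −4), so each is injective on its own interval.
The left piece maps (−∞, −4) onto (18, ∞); the right piece maps [−4, ∞) onto (−∞, 17].
These images are disjoint, so no value is attained by both pieces. Hence T is injective.
Because the two images are disjoint, no x < −4 has T(x) = T(−4), so we compute T⁻¹(11): 11 lies in (−∞, 17], so solve −4x + 1 = 11: x = (11 − 1)/(−4) = −5/2.

-5/2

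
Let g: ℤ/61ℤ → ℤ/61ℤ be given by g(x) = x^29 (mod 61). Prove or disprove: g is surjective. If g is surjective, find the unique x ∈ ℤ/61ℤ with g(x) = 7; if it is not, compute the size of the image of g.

26

Since 61 is prime, the nonzero elements of ℤ/61ℤ form a cyclic group of order 60.
As gcd(29, 60) = 1, raising to the 29th power is a bijection on this group: if a^29 ≡ b^29 then (ab^{−1})^29 = 1, and the only element of order dividing gcd(29, 60) = 1 is 1, so a = b.
With g(0) = 0 this makes g injective on all of ℤ/61ℤ, hence bijective (finite equal-size domain and codomain). In particular g is surjective.
Since g is surjective, we find the preimage of 7. The inverse of x ↦ x^29 on (ℤ/61ℤ)^× is x ↦ x^29, because 29·29 = 841 = 14·60 + 1 ≡ 1 (mod 60) and x^{60} = 1 for x ≠ 0 (Fermat). So g⁻¹(7) = 7^29 mod 61.
Repeated squaring mod 61: 7^1 ≡ 7, 7^2 ≡ 7² = 49, 7^4 ≡ 49² = 2401 ≡ 22, 7^8 ≡ 22² = 484 ≡ 57, 7^16 ≡ 57² = 3249 ≡ 16. Since 29 = 16 + 8 + 4 + 1, 7^29 ≡ 16·57·22·7: 16·57 = 912 ≡ 58, then 58·22 = 1276 ≡ 56, then 56·7 = 392 ≡ 26. So 7^29 ≡ 26 (mod 61).
Hence g⁻¹(7) = 26.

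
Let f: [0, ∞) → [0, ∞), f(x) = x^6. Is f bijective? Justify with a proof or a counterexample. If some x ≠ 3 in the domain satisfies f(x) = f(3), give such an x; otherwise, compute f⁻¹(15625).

5

On [0, ∞), x ↦ x^6 is strictly increasing (injective) and for any y ∈ [0, ∞) the 6th root y^{1/6} lies in [0, ∞) (surjective). So f is bijective.
Since x ↦ x^6 is strictly increasing on [0, ∞), it is injective there, so no x ≠ 3 in the domain has f(x) = f(3). We therefore compute f⁻¹(15625) = 15625^{1/6} = 5 (indeed 5^6 = 15625).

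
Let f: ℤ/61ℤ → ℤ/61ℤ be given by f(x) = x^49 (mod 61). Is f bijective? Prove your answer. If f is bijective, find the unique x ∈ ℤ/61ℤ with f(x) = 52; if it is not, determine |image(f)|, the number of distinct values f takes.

Since 61 is prime, the nonzero elements of ℤ/61ℤ form a cyclic group of order 60.
As gcd(49, 60) = 1, raising to the 49th power is a bijection on this group: if s^49 ≡ t^49 then (st^{−1})^49 = 1, and the only element of order dividing gcd(49, 60) = 1 is 1, so s = t.
With f(0) = 0 this makes f injective on all of ℤ/61ℤ, hence bijective (finite equal-size domain and codomain). In particular f is bijective.
Since f is bijective, we find the preimage of 52. The inverse of x ↦ x^49 on (ℤ/61ℤ)^× is x ↦ x^49, because 49·49 = 2401 = 40·60 + 1 ≡ 1 (mod 60) and x^{60} = 1 for x ≠ 0 (Fermat). So f⁻¹(52) = 52^49 mod 61.
Repeated squaring mod 61: 52^1 ≡ 52, 52^2 ≡ 52² = 2704 ≡ 20, 52^4 ≡ 20² = 400 ≡ 34, 52^8 ≡ 34² = 1156 ≡ 58, 52^16 ≡ 58² = 3364 ≡ 9, 52^32 ≡ 9² = 81 ≡ 20. Since 49 = 32 + 16 + 1, 52^49 ≡ 20·9·52: 20·9 = 180 ≡ 58, then 58·52 = 3016 ≡ 27. So 52^49 ≡ 27 (mod 61).
Hence f⁻¹(52) = 27.

27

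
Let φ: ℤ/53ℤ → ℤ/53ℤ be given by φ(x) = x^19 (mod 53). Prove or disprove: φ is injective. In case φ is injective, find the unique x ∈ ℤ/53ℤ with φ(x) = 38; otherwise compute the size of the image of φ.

Since 53 is prime, the nonzero elements of ℤ/53ℤ form a cyclic group of order 52.
As gcd(19, 52) = 1, raising to the 19th power is a bijection on this group: if x_1^19 ≡ x_2^19 then (x_1x_2^{−1})^19 = 1, and the only element of order dividing gcd(19, 52) = 1 is 1, so x_1 = x_2.
With φ(0) = 0 this makes φ injective on all of ℤ/53ℤ, hence bijective (finite equal-size domain and codomain). In particular φ is injective.
Since φ is injective, we find the preimage of 38. The inverse of x ↦ x^19 on (ℤ/53ℤ)^× is x ↦ x^11, because 19·11 = 209 = 4·52 + 1 ≡ 1 (mod 52) and x^{52} = 1 for x ≠ 0 (Fermat). So φ⁻¹(38) = 38^11 mod 53.
Repeated squaring mod 53: 38^1 ≡ 38, 38^2 ≡ 38² = 1444 ≡ 13, 38^4 ≡ 13² = 169 ≡ 10, 38^8 ≡ 10² = 100 ≡ 47. Since 11 = 8 + 2 + 1, 38^11 ≡ 47·13·38: 47·13 = 611 ≡ 28, then 28·38 = 1064 ≡ 4. So 38^11 ≡ 4 (mod 53).
Hence φ⁻¹(38) = 4.

4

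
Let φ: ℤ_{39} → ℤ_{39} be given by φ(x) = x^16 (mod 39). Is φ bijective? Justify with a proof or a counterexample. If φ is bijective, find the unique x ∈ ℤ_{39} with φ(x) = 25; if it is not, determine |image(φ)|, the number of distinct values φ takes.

φ(1) = 1^16 = 1.
φ(5): Repeated squaring mod 39: 5^1 ≡ 5, 5^2 ≡ 5² = 25, 5^4 ≡ 25² = 625 ≡ 1, 5^8 ≡ 1² = 1, 5^16 ≡ 1² = 1. So 5^16 ≡ 1 (mod 39).
So φ(1) = φ(5) = 1 while 1 ≠ 5, so φ is not injective, hence not bijective.
Since φ is not bijective, we determine |image(φ)|. Computing x^16 mod 39 for each x (by repeated squaring, reducing mod 39 at every step), the values φ(0), φ(1), …, φ(38) are: 0, 1, 16, 3, 22, 1, 9, 22, 1, 9, 16, 16, 27, 13, 1, 3, 16, 22, 27, 22, 22, 27, 22, 16, 3, 1, 13, 27, 16, 16, 9, 1, 22, 9, 1, 22, 3, 16, 1.
The distinct values are {0, 1, 3, 9, 13, 16, 22, 27}; there are 8 of them.

8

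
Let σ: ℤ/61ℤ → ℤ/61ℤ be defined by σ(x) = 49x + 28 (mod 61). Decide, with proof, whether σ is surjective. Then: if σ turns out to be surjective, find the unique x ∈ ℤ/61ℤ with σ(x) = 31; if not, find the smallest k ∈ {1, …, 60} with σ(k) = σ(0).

Since gcd(49, 61) = 1, 49 is invertible modulo 61. Euclid's algorithm: 61 = 1·49 + 12, 49 = 4·12 + 1; back-substituting gives 1 = 5·49 − 4·61, so 49⁻¹ ≡ 5 (mod 61).
For any y ∈ ℤ/61ℤ, x = 5(y − 28) mod 61 satisfies σ(x) = 49·5(y − 28) + 28 ≡ y (since 49·5 ≡ 1 mod 61). So every y has a preimage.
Thus σ is surjective.
Since σ is surjective, we find σ⁻¹(31): we need 49x ≡ 31 − 28 ≡ 3 (mod 61). Using 49⁻¹ = 5: x ≡ 5·3 = 15, so x = 15.
Check: σ(15) = 49·15 + 28 = 763 = 12·61 + 31 ≡ 31 (mod 61).

15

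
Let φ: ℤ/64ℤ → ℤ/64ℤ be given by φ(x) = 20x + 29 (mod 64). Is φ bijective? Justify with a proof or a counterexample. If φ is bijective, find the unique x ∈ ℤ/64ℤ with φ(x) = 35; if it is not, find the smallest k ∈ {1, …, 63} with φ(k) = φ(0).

16

Recall that injectivity means: for all x_1, x_2 in the domain, φ(x_1) = φ(x_2) implies x_1 = x_2.
We have gcd(20, 64) = 4 > 1. Taking x_1 = 0 and x_2 = 16: φ(0) = 29 and φ(16) = 20·16 + 29 = 349 ≡ 29 (mod 64).
So φ(0) = φ(16) while 0 ≠ 16, therefore φ is not injective, hence not bijective.
Since φ is not bijective, we find the least positive k with φ(k) = φ(0): this means 20k ≡ 0 (mod 64), i.e. 64 ∣ 20k. Since gcd(20, 64) = 4, dividing through by 4 this holds exactly when 16 ∣ 5k, and as gcd(5, 16) = 1, exactly when 16 ∣ k.
The smallest positive such k is 16.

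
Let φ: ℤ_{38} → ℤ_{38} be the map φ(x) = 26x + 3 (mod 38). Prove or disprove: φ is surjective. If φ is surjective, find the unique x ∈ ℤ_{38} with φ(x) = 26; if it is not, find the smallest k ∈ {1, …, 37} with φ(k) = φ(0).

Since gcd(26, 38) = 2, we have 26x ≡ 0 (mod 2) for all x, so φ(x) ≡ 1 (mod 2).
But 0 ≢ 1 (mod 2), so 0 ∈ ℤ_{38} has no preimage. Therefore φ is not surjective.
Since φ is not surjective, we find the least positive k with φ(k) = φ(0): this means 26k ≡ 0 (mod 38), i.e. 38 ∣ 26k. Since gcd(26, 38) = 2, dividing through by 2 this holds exactly when 19 ∣ 13k, and as gcd(13, 19) = 1, exactly when 19 ∣ k.
The smallest positive such k is 19.

19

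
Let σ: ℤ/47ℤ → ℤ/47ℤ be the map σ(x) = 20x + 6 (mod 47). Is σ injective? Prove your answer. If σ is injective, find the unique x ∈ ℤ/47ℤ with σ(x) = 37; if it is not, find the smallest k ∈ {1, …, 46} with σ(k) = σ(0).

18

If σ(s) = σ(t), then 20s ≡ 20t (mod 47). Because gcd(20, 47) = 1, we may cancel 20 to get s ≡ t (mod 47).
Therefore σ is injective.
We now compute 20⁻¹ mod 47 explicitly. Euclid's algorithm: 47 = 2·20 + 7, 20 = 2·7 + 6, 7 = 1·6 + 1; back-substituting gives 1 = 40·20 − 17·47, so 20⁻¹ ≡ 40 (mod 47).
Since σ is injective, we compute σ⁻¹(37): solve 20x + 6 ≡ 37 (mod 47), i.e. 20x ≡ 31 (mod 47).
Multiplying by 20⁻¹ = 40 gives x ≡ 40·31 = 1240 = 26·47 + 18 ≡ 18 (mod 47).
Check: σ(18) = 20·18 + 6 = 366 = 7·47 + 37 ≡ 37 (mod 47).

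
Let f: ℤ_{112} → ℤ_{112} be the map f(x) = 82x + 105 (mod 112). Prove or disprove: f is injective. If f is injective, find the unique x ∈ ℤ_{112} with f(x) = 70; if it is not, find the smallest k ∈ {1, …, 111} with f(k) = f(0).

56

Recall that f is injective when f(a) = f(b) forces a = b.
We have gcd(82, 112) = 2 > 1. Taking a = 0 and b = 56: f(0) = 105 and f(56) = 82·56 + 105 = 4697 ≡ 105 (mod 112).
So f(0) = f(56) while 0 ≠ 56, hence f is not injective.
Since f is not injective, we find the least positive k with f(k) = f(0): this means 82k ≡ 0 (mod 112), i.e. 112 ∣ 82k. Since gcd(82, 112) = 2, dividing through by 2 this holds exactly when 56 ∣ 41k, and as gcd(41, 56) = 1, exactly when 56 ∣ k.
The smallest positive such k is 56.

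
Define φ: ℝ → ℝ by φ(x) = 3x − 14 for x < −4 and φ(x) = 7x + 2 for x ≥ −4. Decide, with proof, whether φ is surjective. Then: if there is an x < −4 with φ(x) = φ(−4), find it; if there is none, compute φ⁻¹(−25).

-27/7

Both pieces are strictly increasing (slopes 3 and 7), so each is injective on its own interval.
The left piece maps (−∞, −4) onto (−∞, −26); the right piece maps [−4, ∞) onto [−26, ∞).
These images together cover ℝ, so φ is surjective.
Because the two images are disjoint, no x < −4 has φ(x) = φ(−4), so we compute φ⁻¹(−25): −25 lies in [−26, ∞), so solve 7x + 2 = −25: x = (−25 − 2)/7 = −27/7.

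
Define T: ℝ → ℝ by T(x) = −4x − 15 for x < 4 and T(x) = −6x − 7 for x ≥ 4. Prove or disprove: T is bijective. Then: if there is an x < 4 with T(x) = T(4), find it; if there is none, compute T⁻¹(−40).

11/2

Both pieces are strictly decreasing (slopes −4 and −6), so each is injective on its own interval.
The left piece maps (−∞, 4) onto (−31, ∞); the right piece maps [4, ∞) onto (−∞, −31].
Since −31 = −31, the images partition ℝ: T is injective and surjective, hence bijective.
Because the two images are disjoint, no x < 4 has T(x) = T(4), so we compute T⁻¹(−40): −40 lies in (−∞, −31], so solve −6x − 7 = −40: x = (−40 + 7)/(−6) = 11/2.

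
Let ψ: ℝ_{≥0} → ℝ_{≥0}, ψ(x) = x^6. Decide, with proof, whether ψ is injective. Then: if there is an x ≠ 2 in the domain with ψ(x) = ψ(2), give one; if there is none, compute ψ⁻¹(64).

On ℝ_{≥0}, x ↦ x^6 is strictly increasing, so ψ(u) = ψ(v) forces u = v. Thus ψ is injective.
Since x ↦ x^6 is strictly increasing on ℝ_{≥0}, it is injective there, so no x ≠ 2 in the domain has ψ(x) = ψ(2). We therefore compute ψ⁻¹(64) = 64^{1/6} = 2 (indeed 2^6 = 64).

2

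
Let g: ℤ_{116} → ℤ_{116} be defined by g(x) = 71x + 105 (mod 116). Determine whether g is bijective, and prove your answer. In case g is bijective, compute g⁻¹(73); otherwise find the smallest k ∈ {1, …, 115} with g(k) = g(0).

60

If g(a) = g(b), then 71a ≡ 71b (mod 116). Because gcd(71, 116) = 1, we may cancel 71 to get a ≡ b (mod 116).
We now compute 71⁻¹ mod 116 explicitly. Euclid's algorithm: 116 = 1·71 + 45, 71 = 1·45 + 26, 45 = 1·26 + 19, 26 = 1·19 + 7, 19 = 2·7 + 5, 7 = 1·5 + 2, 5 = 2·2 + 1; back-substituting gives 1 = 67·71 − 41·116, so 71⁻¹ ≡ 67 (mod 116).
For any y ∈ ℤ_{116}, x = 67(y − 105) mod 116 satisfies g(x) = 71·67(y − 105) + 105 ≡ y (since 71·67 ≡ 1 mod 116). So every y has a preimage.
Thus g is bijective.
Since g is bijective, we find g⁻¹(73): we need 71x ≡ 73 − 105 ≡ 84 (mod 116). Using 71⁻¹ = 67: x ≡ 67·84 = 5628 = 48·116 + 60, so x = 60.
Check: g(60) = 71·60 + 105 = 4365 = 37·116 + 73 ≡ 73 (mod 116).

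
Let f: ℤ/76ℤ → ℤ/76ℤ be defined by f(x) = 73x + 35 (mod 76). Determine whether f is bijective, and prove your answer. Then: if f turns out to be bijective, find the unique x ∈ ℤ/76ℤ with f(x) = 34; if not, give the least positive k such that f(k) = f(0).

By definition, f is injective if f(s) = f(t) implies s = t.
If f(s) = f(t), then 73s ≡ 73t (mod 76). Because gcd(73, 76) = 1, we may cancel 73 to get s ≡ t (mod 76).
We now compute 73⁻¹ mod 76 explicitly. Euclid's algorithm: 76 = 1·73 + 3, 73 = 24·3 + 1; back-substituting gives 1 = 25·73 − 24·76, so 73⁻¹ ≡ 25 (mod 76).
For any y ∈ ℤ/76ℤ, x = 25(y − 35) mod 76 satisfies f(x) = 73·25(y − 35) + 35 ≡ y (since 73·25 ≡ 1 mod 76). So every y has a preimage.
Thus f is bijective.
Since f is bijective, we compute f⁻¹(34): solve 73x + 35 ≡ 34 (mod 76), i.e. 73x ≡ 75 (mod 76).
Multiplying by 73⁻¹ = 25 gives x ≡ 25·75 = 1875 = 24·76 + 51 ≡ 51 (mod 76).
Check: f(51) = 73·51 + 35 = 3758 = 49·76 + 34 ≡ 34 (mod 76).

51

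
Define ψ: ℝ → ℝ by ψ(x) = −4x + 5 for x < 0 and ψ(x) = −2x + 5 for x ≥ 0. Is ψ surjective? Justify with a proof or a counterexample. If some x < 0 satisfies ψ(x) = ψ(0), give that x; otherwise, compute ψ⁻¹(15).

Both pieces are strictly decreasing (slopes −4 and −2), so each is injective on its own interval.
The left piece maps (−∞, 0) onto (5, ∞); the right piece maps [0, ∞) onto (−∞, 5].
These images together cover ℝ, so ψ is surjective.
Because the two images are disjoint, no x < 0 has ψ(x) = ψ(0), so we compute ψ⁻¹(15): 15 lies in (5, ∞), so solve −4x + 5 = 15: x = (15 − 5)/(−4) = −5/2.

-5/2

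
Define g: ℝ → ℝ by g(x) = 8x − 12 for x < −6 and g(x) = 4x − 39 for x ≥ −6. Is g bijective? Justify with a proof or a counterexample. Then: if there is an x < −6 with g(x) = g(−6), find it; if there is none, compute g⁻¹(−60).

Both pieces are strictly increasing (slopes 8 and 4), so each is injective on its own interval.
The left piece maps (−∞, −6) onto (−∞, −60); the right piece maps [−6, ∞) onto [−63, ∞).
These images overlap. In particular g(−6) = −63 (right piece), and solving 8x − 12 = −63 on the left piece gives x = −51/8 < −6.
So g(−51/8) = g(−6) with −51/8 ≠ −6, and g is not injective, hence not bijective. This x = −51/8 is the requested value below −6.

-51/8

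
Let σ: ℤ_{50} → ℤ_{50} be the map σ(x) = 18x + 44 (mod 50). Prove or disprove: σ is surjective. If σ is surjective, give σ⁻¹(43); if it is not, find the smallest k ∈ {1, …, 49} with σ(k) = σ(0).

25

Since gcd(18, 50) = 2, we have 18x ≡ 0 (mod 2) for all x, so σ(x) ≡ 0 (mod 2).
But 1 ≢ 0 (mod 2), so 1 ∈ ℤ_{50} has no preimage. So σ is not surjective.
Since σ is not surjective, we find the least positive k with σ(k) = σ(0): this means 18k ≡ 0 (mod 50), i.e. 50 ∣ 18k. Since gcd(18, 50) = 2, dividing through by 2 this holds exactly when 25 ∣ 9k, and as gcd(9, 25) = 1, exactly when 25 ∣ k.
The smallest positive such k is 25.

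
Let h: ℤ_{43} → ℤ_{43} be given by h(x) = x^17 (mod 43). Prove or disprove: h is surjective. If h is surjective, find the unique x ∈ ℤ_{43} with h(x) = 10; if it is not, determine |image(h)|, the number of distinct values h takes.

25

Since 43 is prime, the nonzero elements of ℤ_{43} form a cyclic group of order 42.
As gcd(17, 42) = 1, raising to the 17th power is a bijection on this group: if s^17 ≡ t^17 then (st^{−1})^17 = 1, and the only element of order dividing gcd(17, 42) = 1 is 1, so s = t.
With h(0) = 0 this makes h injective on all of ℤ_{43}, hence bijective (finite equal-size domain and codomain). In particular h is surjective.
Since h is surjective, we find the preimage of 10. The inverse of x ↦ x^17 on (ℤ_{43})^× is x ↦ x^5, because 17·5 = 85 = 2·42 + 1 ≡ 1 (mod 42) and x^{42} = 1 for x ≠ 0 (Fermat). So h⁻¹(10) = 10^5 mod 43.
Repeated squaring mod 43: 10^1 ≡ 10, 10^2 ≡ 10² = 100 ≡ 14, 10^4 ≡ 14² = 196 ≡ 24. Since 5 = 4 + 1, 10^5 ≡ 24·10: 24·10 = 240 ≡ 25. So 10^5 ≡ 25 (mod 43).
Hence h⁻¹(10) = 25.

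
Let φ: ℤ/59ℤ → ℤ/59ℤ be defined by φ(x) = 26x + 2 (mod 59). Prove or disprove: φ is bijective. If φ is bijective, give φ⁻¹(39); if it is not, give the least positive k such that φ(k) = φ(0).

Suppose φ(s) = φ(t) in ℤ/59ℤ. Then 26s + 2 ≡ 26t + 2 (mod 59), hence 26(s − t) ≡ 0 (mod 59).
Since gcd(26, 59) = 1, 26 is invertible modulo 59, so s − t ≡ 0 (mod 59), i.e. s = t.
We now compute 26⁻¹ mod 59 explicitly. Euclid's algorithm: 59 = 2·26 + 7, 26 = 3·7 + 5, 7 = 1·5 + 2, 5 = 2·2 + 1; back-substituting gives 1 = 25·26 − 11·59, so 26⁻¹ ≡ 25 (mod 59).
For any y ∈ ℤ/59ℤ, x = 25(y − 2) mod 59 satisfies φ(x) = 26·25(y − 2) + 2 ≡ y (since 26·25 ≡ 1 mod 59). So every y has a preimage.
Hence φ is bijective.
Since φ is bijective, we find φ⁻¹(39): we need 26x ≡ 39 − 2 ≡ 37 (mod 59). Using 26⁻¹ = 25: x ≡ 25·37 = 925 = 15·59 + 40, so x = 40.
Check: φ(40) = 26·40 + 2 = 1042 = 17·59 + 39 ≡ 39 (mod 59).

40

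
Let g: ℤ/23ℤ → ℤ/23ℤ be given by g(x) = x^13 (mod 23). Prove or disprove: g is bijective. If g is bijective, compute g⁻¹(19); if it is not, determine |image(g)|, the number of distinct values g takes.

Since 23 is prime, the nonzero elements of ℤ/23ℤ form a cyclic group of order 22.
As gcd(13, 22) = 1, raising to the 13th power is a bijection on this group: if s^13 ≡ t^13 then (st^{−1})^13 = 1, and the only element of order dividing gcd(13, 22) = 1 is 1, so s = t.
With g(0) = 0 this makes g injective on all of ℤ/23ℤ, hence bijective (finite equal-size domain and codomain). In particular g is bijective.
Since g is bijective, we find the preimage of 19. The inverse of x ↦ x^13 on (ℤ/23ℤ)^× is x ↦ x^17, because 13·17 = 221 = 10·22 + 1 ≡ 1 (mod 22) and x^{22} = 1 for x ≠ 0 (Fermat). So g⁻¹(19) = 19^17 mod 23.
Repeated squaring mod 23: 19^1 ≡ 19, 19^2 ≡ 19² = 361 ≡ 16, 19^4 ≡ 16² = 256 ≡ 3, 19^8 ≡ 3² = 9, 19^16 ≡ 9² = 81 ≡ 12. Since 17 = 16 + 1, 19^17 ≡ 12·19: 12·19 = 228 ≡ 21. So 19^17 ≡ 21 (mod 23).
Hence g⁻¹(19) = 21.

21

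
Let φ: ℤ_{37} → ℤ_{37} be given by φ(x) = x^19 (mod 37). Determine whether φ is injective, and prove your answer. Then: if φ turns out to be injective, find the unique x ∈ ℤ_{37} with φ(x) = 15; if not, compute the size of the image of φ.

22

Since 37 is prime, the nonzero elements of ℤ_{37} form a cyclic group of order 36.
As gcd(19, 36) = 1, raising to the 19th power is a bijection on this group: if s^19 ≡ t^19 then (st^{−1})^19 = 1, and the only element of order dividing gcd(19, 36) = 1 is 1, so s = t.
With φ(0) = 0 this makes φ injective on all of ℤ_{37}, hence bijective (finite equal-size domain and codomain). In particular φ is injective.
Since φ is injective, we find the preimage of 15. The inverse of x ↦ x^19 on (ℤ_{37})^× is x ↦ x^19, because 19·19 = 361 = 10·36 + 1 ≡ 1 (mod 36) and x^{36} = 1 for x ≠ 0 (Fermat). So φ⁻¹(15) = 15^19 mod 37.
Repeated squaring mod 37: 15^1 ≡ 15, 15^2 ≡ 15² = 225 ≡ 3, 15^4 ≡ 3² = 9, 15^8 ≡ 9² = 81 ≡ 7, 15^16 ≡ 7² = 49 ≡ 12. Since 19 = 16 + 2 + 1, 15^19 ≡ 12·3·15: 12·3 = 36, then 36·15 = 540 ≡ 22. So 15^19 ≡ 22 (mod 37).
Hence φ⁻¹(15) = 22.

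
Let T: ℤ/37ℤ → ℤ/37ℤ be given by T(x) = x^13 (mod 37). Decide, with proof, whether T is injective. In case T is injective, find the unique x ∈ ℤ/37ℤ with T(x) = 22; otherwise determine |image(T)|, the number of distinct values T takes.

Since 37 is prime, the nonzero elements of ℤ/37ℤ form a cyclic group of order 36.
As gcd(13, 36) = 1, raising to the 13th power is a bijection on this group: if u^13 ≡ v^13 then (uv^{−1})^13 = 1, and the only element of order dividing gcd(13, 36) = 1 is 1, so u = v.
With T(0) = 0 this makes T injective on all of ℤ/37ℤ, hence bijective (finite equal-size domain and codomain). In particular T is injective.
Since T is injective, we find the preimage of 22. The inverse of x ↦ x^13 on (ℤ/37ℤ)^× is x ↦ x^25, because 13·25 = 325 = 9·36 + 1 ≡ 1 (mod 36) and x^{36} = 1 for x ≠ 0 (Fermat). So T⁻¹(22) = 22^25 mod 37.
Repeated squaring mod 37: 22^1 ≡ 22, 22^2 ≡ 22² = 484 ≡ 3, 22^4 ≡ 3² = 9, 22^8 ≡ 9² = 81 ≡ 7, 22^16 ≡ 7² = 49 ≡ 12. Since 25 = 16 + 8 + 1, 22^25 ≡ 12·7·22: 12·7 = 84 ≡ 10, then 10·22 = 220 ≡ 35. So 22^25 ≡ 35 (mod 37).
Hence T⁻¹(22) = 35.

35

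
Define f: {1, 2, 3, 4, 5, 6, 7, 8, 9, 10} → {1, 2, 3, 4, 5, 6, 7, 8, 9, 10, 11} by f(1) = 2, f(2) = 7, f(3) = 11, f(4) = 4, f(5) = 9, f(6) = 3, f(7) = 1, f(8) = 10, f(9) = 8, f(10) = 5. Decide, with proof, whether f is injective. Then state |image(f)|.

10

The values f(1), …, f(10) are 2, 7, 11, 4, 9, 3, 1, 10, 8, 5 — all distinct.
So f(u) = f(v) only when u = v, and f is injective.
The image of f is {1, 2, 3, 4, 5, 7, 8, 9, 10, 11}, which has 10 elements.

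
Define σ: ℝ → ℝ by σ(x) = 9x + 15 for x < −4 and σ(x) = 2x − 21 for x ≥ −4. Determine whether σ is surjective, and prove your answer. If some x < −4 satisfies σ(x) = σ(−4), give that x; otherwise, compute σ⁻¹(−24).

-44/9

Both pieces are strictly increasing (slopes 9 and 2), so each is injective on its own interval.
The left piece maps (−∞, −4) onto (−∞, −21); the right piece maps [−4, ∞) onto [−29, ∞).
The union (−∞, −21) ∪ [−29, ∞) covers ℝ, so σ is surjective.
For the follow-up: the images overlap, so an x < −4 with σ(x) = σ(−4) exists. σ(−4) = −29; solving 9x + 15 = −29 for x < −4 gives x = (−29 − 15)/9 = −44/9.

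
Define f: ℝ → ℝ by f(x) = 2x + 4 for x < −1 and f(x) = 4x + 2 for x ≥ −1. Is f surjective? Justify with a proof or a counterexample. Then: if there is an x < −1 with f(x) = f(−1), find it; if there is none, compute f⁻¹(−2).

Both pieces are strictly increasing (slopes 2 and 4), so each is injective on its own interval.
The left piece maps (−∞, −1) onto (−∞, 2); the right piece maps [−1, ∞) onto [−2, ∞).
The union (−∞, 2) ∪ [−2, ∞) covers ℝ, so f is surjective.
For the follow-up: the images overlap, so an x < −1 with f(x) = f(−1) exists. f(−1) = −2; solving 2x + 4 = −2 for x < −1 gives x = (−2 − 4)/2 = −3.

-3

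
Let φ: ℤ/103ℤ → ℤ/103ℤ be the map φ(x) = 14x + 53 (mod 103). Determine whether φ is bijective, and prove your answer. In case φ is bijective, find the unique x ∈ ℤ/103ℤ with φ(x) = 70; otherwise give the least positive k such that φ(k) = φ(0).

38

If φ(x_1) = φ(x_2), then 14x_1 ≡ 14x_2 (mod 103). Because gcd(14, 103) = 1, we may cancel 14 to get x_1 ≡ x_2 (mod 103).
We now compute 14⁻¹ mod 103 explicitly. Euclid's algorithm: 103 = 7·14 + 5, 14 = 2·5 + 4, 5 = 1·4 + 1; back-substituting gives 1 = 81·14 − 11·103, so 14⁻¹ ≡ 81 (mod 103).
For any y ∈ ℤ/103ℤ, x = 81(y − 53) mod 103 satisfies φ(x) = 14·81(y − 53) + 53 ≡ y (since 14·81 ≡ 1 mod 103). So every y has a preimage.
Thus φ is bijective.
Since φ is bijective, we compute φ⁻¹(70): solve 14x + 53 ≡ 70 (mod 103), i.e. 14x ≡ 17 (mod 103).
Multiplying by 14⁻¹ = 81 gives x ≡ 81·17 = 1377 = 13·103 + 38 ≡ 38 (mod 103).
Check: φ(38) = 14·38 + 53 = 585 = 5·103 + 70 ≡ 70 (mod 103).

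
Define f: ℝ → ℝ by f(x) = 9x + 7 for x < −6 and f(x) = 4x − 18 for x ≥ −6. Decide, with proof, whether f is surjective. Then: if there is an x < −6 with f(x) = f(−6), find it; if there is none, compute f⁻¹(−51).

-58/9

Both pieces are strictly increasing (slopes 9 and 4), so each is injective on its own interval.
The left piece maps (−∞, −6) onto (−∞, −47); the right piece maps [−6, ∞) onto [−42, ∞).
The union (−∞, −47) ∪ [−42, ∞) omits the interval between −47 and −42; in particular −47 has no preimage. So f is not surjective.
Because the two images are disjoint, no x < −6 has f(x) = f(−6), so we compute f⁻¹(−51): −51 lies in (−∞, −47), so solve 9x + 7 = −51: x = (−51 − 7)/9 = −58/9.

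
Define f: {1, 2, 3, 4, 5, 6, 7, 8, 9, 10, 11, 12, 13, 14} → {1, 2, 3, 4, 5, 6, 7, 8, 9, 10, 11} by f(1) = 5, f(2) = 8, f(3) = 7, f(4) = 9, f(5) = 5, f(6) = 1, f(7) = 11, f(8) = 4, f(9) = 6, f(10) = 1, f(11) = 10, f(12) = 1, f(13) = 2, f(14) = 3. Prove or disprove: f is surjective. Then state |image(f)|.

11

Every element of the codomain has a preimage: 1 = f(6), 2 = f(13), 3 = f(14), 4 = f(8), 5 = f(1), 6 = f(9), 7 = f(3), 8 = f(2), 9 = f(4), 10 = f(11), 11 = f(7).
So f is surjective.
The image of f is {1, 2, 3, 4, 5, 6, 7, 8, 9, 10, 11}, which has 11 elements.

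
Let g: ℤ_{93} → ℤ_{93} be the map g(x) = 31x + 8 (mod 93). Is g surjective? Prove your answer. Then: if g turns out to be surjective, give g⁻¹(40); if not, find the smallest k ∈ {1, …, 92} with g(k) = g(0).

3

Recall that g is surjective if every y in the codomain equals g(x) for some x in the domain.
Since gcd(31, 93) = 31, we have 31x ≡ 0 (mod 31) for all x, so g(x) ≡ 8 (mod 31).
But 0 ≢ 8 (mod 31), so 0 ∈ ℤ_{93} has no preimage. Therefore g is not surjective.
Since g is not surjective, we find the least positive k with g(k) = g(0): this means 31k ≡ 0 (mod 93), i.e. 93 ∣ 31k. Since gcd(31, 93) = 31, dividing through by 31 this holds exactly when 3 ∣ k.
The smallest positive such k is 3.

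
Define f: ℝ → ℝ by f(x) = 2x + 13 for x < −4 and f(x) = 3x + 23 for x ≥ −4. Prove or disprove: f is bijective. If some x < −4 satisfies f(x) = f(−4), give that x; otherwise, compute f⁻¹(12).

-11/3

Both pieces are strictly increasing (slopes 2 and 3), so each is injective on its own interval.
The left piece maps (−∞, −4) onto (−∞, 5); the right piece maps [−4, ∞) onto [11, ∞).
The images leave a gap (5 has no preimage), so f is not surjective, hence not bijective.
Because the two images are disjoint, no x < −4 has f(x) = f(−4), so we compute f⁻¹(12): 12 lies in [11, ∞), so solve 3x + 23 = 12: x = (12 − 23)/3 = −11/3.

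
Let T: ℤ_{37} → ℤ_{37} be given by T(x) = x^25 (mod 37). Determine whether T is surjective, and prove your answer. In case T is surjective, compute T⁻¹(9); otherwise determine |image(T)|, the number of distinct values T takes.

12

Since 37 is prime, the nonzero elements of ℤ_{37} form a cyclic group of order 36.
As gcd(25, 36) = 1, raising to the 25th power is a bijection on this group: if a^25 ≡ b^25 then (ab^{−1})^25 = 1, and the only element of order dividing gcd(25, 36) = 1 is 1, so a = b.
With T(0) = 0 this makes T injective on all of ℤ_{37}, hence bijective (finite equal-size domain and codomain). In particular T is surjective.
Since T is surjective, we find the preimage of 9. The inverse of x ↦ x^25 on (ℤ_{37})^× is x ↦ x^13, because 25·13 = 325 = 9·36 + 1 ≡ 1 (mod 36) and x^{36} = 1 for x ≠ 0 (Fermat). So T⁻¹(9) = 9^13 mod 37.
Repeated squaring mod 37: 9^1 ≡ 9, 9^2 ≡ 9² = 81 ≡ 7, 9^4 ≡ 7² = 49 ≡ 12, 9^8 ≡ 12² = 144 ≡ 33. Since 13 = 8 + 4 + 1, 9^13 ≡ 33·12·9: 33·12 = 396 ≡ 26, then 26·9 = 234 ≡ 12. So 9^13 ≡ 12 (mod 37).
Hence T⁻¹(9) = 12.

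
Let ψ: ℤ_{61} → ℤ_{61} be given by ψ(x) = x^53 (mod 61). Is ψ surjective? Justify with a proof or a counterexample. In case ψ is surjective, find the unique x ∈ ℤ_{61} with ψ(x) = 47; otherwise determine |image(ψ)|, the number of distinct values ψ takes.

Since 61 is prime, the nonzero elements of ℤ_{61} form a cyclic group of order 60.
As gcd(53, 60) = 1, raising to the 53rd power is a bijection on this group: if u^53 ≡ v^53 then (uv^{−1})^53 = 1, and the only element of order dividing gcd(53, 60) = 1 is 1, so u = v.
With ψ(0) = 0 this makes ψ injective on all of ℤ_{61}, hence bijective (finite equal-size domain and codomain). In particular ψ is surjective.
Since ψ is surjective, we find the preimage of 47. The inverse of x ↦ x^53 on (ℤ_{61})^× is x ↦ x^17, because 53·17 = 901 = 15·60 + 1 ≡ 1 (mod 60) and x^{60} = 1 for x ≠ 0 (Fermat). So ψ⁻¹(47) = 47^17 mod 61.
Repeated squaring mod 61: 47^1 ≡ 47, 47^2 ≡ 47² = 2209 ≡ 13, 47^4 ≡ 13² = 169 ≡ 47, 47^8 ≡ 47² = 2209 ≡ 13, 47^16 ≡ 13² = 169 ≡ 47. Since 17 = 16 + 1, 47^17 ≡ 47·47: 47·47 = 2209 ≡ 13. So 47^17 ≡ 13 (mod 61).
Hence ψ⁻¹(47) = 13.

13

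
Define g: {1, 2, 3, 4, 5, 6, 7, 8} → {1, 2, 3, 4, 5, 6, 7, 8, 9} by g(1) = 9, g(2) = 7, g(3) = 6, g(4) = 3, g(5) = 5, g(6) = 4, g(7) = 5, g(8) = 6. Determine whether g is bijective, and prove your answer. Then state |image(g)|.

g(5) = 5 = g(7) with 5 ≠ 7, so g is not injective, hence not bijective.
The image of g is {3, 4, 5, 6, 7, 9}, which has 6 elements.

6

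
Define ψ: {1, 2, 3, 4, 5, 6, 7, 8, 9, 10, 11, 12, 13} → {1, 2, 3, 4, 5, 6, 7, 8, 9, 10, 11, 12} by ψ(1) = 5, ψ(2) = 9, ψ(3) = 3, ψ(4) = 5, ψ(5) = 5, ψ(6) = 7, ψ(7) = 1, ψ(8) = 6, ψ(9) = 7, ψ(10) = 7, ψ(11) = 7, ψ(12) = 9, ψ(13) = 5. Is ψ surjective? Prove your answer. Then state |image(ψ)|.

No element maps to 2, so ψ is not surjective.
The image of ψ is {1, 3, 5, 6, 7, 9}, which has 6 elements.

6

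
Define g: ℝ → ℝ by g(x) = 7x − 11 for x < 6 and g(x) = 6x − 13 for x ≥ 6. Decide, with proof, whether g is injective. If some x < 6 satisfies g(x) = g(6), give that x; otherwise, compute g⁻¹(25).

34/7

Both pieces are strictly increasing (slopes 7 and 6), so each is injective on its own interval.
The left piece maps (−∞, 6) onto (−∞, 31); the right piece maps [6, ∞) onto [23, ∞).
These images overlap. In particular g(6) = 23 (right piece), and solving 7x − 11 = 23 on the left piece gives x = 34/7 < 6.
So g(34/7) = g(6) with 34/7 ≠ 6, and g is not injective. This x = 34/7 is the requested value below 6.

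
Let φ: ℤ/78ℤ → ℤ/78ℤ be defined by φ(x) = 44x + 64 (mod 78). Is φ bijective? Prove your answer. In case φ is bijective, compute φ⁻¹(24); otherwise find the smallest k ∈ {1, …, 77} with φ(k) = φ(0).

We have gcd(44, 78) = 2 > 1. Taking a = 0 and b = 39: φ(0) = 64 and φ(39) = 44·39 + 64 = 1780 ≡ 64 (mod 78).
So φ(0) = φ(39) while 0 ≠ 39, therefore φ is not injective, hence not bijective.
Since φ is not bijective, we find the least positive k with φ(k) = φ(0): this means 44k ≡ 0 (mod 78), i.e. 78 ∣ 44k. Since gcd(44, 78) = 2, dividing through by 2 this holds exactly when 39 ∣ 22k, and as gcd(22, 39) = 1, exactly when 39 ∣ k.
The smallest positive such k is 39.

39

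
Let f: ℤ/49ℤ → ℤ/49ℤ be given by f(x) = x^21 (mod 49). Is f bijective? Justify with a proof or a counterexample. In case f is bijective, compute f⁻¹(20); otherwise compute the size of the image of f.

f(1) = 1^21 = 1.
f(2): Repeated squaring mod 49: 2^1 ≡ 2, 2^2 ≡ 2² = 4, 2^4 ≡ 4² = 16, 2^8 ≡ 16² = 256 ≡ 11, 2^16 ≡ 11² = 121 ≡ 23. Since 21 = 16 + 4 + 1, 2^21 ≡ 23·16·2: 23·16 = 368 ≡ 25, then 25·2 = 50 ≡ 1. So 2^21 ≡ 1 (mod 49).
So f(1) = f(2) = 1 while 1 ≠ 2, thus f is not injective, hence not bijective.
Since f is not bijective, we determine |image(f)|. Computing x^21 mod 49 for each x (by repeated squaring, reducing mod 49 at every step), the values f(0), f(1), …, f(48) are: 0, 1, 1, 48, 1, 48, 48, 0, 1, 1, 48, 1, 48, 48, 0, 1, 1, 48, 1, 48, 48, 0, 1, 1, 48, 1, 48, 48, 0, 1, 1, 48, 1, 48, 48, 0, 1, 1, 48, 1, 48, 48, 0, 1, 1, 48, 1, 48, 48.
The distinct values are {0, 1, 48}; there are 3 of them.

3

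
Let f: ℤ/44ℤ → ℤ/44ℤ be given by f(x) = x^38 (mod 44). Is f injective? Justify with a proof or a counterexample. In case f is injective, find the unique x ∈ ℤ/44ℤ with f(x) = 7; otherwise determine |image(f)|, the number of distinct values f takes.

f(10): Repeated squaring mod 44: 10^1 ≡ 10, 10^2 ≡ 10² = 100 ≡ 12, 10^4 ≡ 12² = 144 ≡ 12, 10^8 ≡ 12² = 144 ≡ 12, 10^16 ≡ 12² = 144 ≡ 12, 10^32 ≡ 12² = 144 ≡ 12. Since 38 = 32 + 4 + 2, 10^38 ≡ 12·12·12: 12·12 = 144 ≡ 12, then 12·12 = 144 ≡ 12. So 10^38 ≡ 12 (mod 44).
f(12): Repeated squaring mod 44: 12^1 ≡ 12, 12^2 ≡ 12² = 144 ≡ 12, 12^4 ≡ 12² = 144 ≡ 12, 12^8 ≡ 12² = 144 ≡ 12, 12^16 ≡ 12² = 144 ≡ 12, 12^32 ≡ 12² = 144 ≡ 12. Since 38 = 32 + 4 + 2, 12^38 ≡ 12·12·12: 12·12 = 144 ≡ 12, then 12·12 = 144 ≡ 12. So 12^38 ≡ 12 (mod 44).
So f(10) = f(12) = 12 while 10 ≠ 12, so f is not injective.
Since f is not injective, we determine |image(f)|. Computing x^38 mod 44 for each x (by repeated squaring, reducing mod 44 at every step), the values f(0), f(1), …, f(43) are: 0, 1, 36, 5, 20, 37, 4, 9, 16, 25, 12, 33, 12, 25, 16, 9, 4, 37, 20, 5, 36, 1, 0, 1, 36, 5, 20, 37, 4, 9, 16, 25, 12, 33, 12, 25, 16, 9, 4, 37, 20, 5, 36, 1.
The distinct values are {0, 1, 4, 5, 9, 12, 16, 20, 25, 33, 36, 37}; there are 12 of them.

12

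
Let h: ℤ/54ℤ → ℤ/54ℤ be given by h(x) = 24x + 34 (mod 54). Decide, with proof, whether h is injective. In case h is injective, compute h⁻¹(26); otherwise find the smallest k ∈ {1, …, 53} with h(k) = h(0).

We have gcd(24, 54) = 6 > 1. Taking a = 0 and b = 9: h(0) = 34 and h(9) = 24·9 + 34 = 250 ≡ 34 (mod 54).
So h(0) = h(9) while 0 ≠ 9, thus h is not injective.
Since h is not injective, we find the least positive k with h(k) = h(0): this means 24k ≡ 0 (mod 54), i.e. 54 ∣ 24k. Since gcd(24, 54) = 6, dividing through by 6 this holds exactly when 9 ∣ 4k, and as gcd(4, 9) = 1, exactly when 9 ∣ k.
The smallest positive such k is 9.

9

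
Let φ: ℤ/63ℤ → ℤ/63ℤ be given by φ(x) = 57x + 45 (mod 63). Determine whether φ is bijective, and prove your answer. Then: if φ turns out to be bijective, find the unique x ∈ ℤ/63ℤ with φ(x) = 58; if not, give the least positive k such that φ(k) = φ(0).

21

We have gcd(57, 63) = 3 > 1. Taking a = 0 and b = 21: φ(0) = 45 and φ(21) = 57·21 + 45 = 1242 ≡ 45 (mod 63).
So φ(0) = φ(21) while 0 ≠ 21, thus φ is not injective, hence not bijective.
Since φ is not bijective, we find the least positive k with φ(k) = φ(0): this means 57k ≡ 0 (mod 63), i.e. 63 ∣ 57k. Since gcd(57, 63) = 3, dividing through by 3 this holds exactly when 21 ∣ 19k, and as gcd(19, 21) = 1, exactly when 21 ∣ k.
The smallest positive such k is 21.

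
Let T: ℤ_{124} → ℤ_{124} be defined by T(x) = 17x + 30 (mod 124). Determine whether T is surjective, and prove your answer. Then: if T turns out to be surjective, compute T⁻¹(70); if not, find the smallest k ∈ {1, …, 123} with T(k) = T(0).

Since gcd(17, 124) = 1, 17 is invertible modulo 124. Euclid's algorithm: 124 = 7·17 + 5, 17 = 3·5 + 2, 5 = 2·2 + 1; back-substituting gives 1 = 73·17 − 10·124, so 17⁻¹ ≡ 73 (mod 124).
For any y ∈ ℤ_{124}, x = 73(y − 30) mod 124 satisfies T(x) = 17·73(y − 30) + 30 ≡ y (since 17·73 ≡ 1 mod 124). So every y has a preimage.
Therefore T is surjective.
Since T is surjective, we find T⁻¹(70): we need 17x ≡ 70 − 30 ≡ 40 (mod 124). Using 17⁻¹ = 73: x ≡ 73·40 = 2920 = 23·124 + 68, so x = 68.
Check: T(68) = 17·68 + 30 = 1186 = 9·124 + 70 ≡ 70 (mod 124).

68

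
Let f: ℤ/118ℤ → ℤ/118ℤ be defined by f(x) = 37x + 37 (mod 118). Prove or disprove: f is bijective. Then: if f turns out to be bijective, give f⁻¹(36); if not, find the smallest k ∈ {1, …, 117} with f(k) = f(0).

Suppose f(u) = f(v) in ℤ/118ℤ. Then 37u + 37 ≡ 37v + 37 (mod 118), thus 37(u − v) ≡ 0 (mod 118).
Since gcd(37, 118) = 1, 37 is invertible modulo 118, therefore u − v ≡ 0 (mod 118), i.e. u = v.
We now compute 37⁻¹ mod 118 explicitly. Euclid's algorithm: 118 = 3·37 + 7, 37 = 5·7 + 2, 7 = 3·2 + 1; back-substituting gives 1 = 67·37 − 21·118, so 37⁻¹ ≡ 67 (mod 118).
Then y ↦ 67(y − 37) is a two-sided inverse to f, so every y ∈ ℤ/118ℤ has a preimage.
Thus f is bijective.
Since f is bijective, we find f⁻¹(36): we need 37x ≡ 36 − 37 ≡ 117 (mod 118). Using 37⁻¹ = 67: x ≡ 67·117 = 7839 = 66·118 + 51, so x = 51.
Check: f(51) = 37·51 + 37 = 1924 = 16·118 + 36 ≡ 36 (mod 118).

51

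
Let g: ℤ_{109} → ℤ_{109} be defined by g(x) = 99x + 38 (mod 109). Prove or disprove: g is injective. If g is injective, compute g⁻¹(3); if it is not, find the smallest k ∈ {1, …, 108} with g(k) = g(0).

Recall that injectivity means: for all x_1, x_2 in the domain, g(x_1) = g(x_2) implies x_1 = x_2.
If g(x_1) = g(x_2), then 99x_1 ≡ 99x_2 (mod 109). Because gcd(99, 109) = 1, we may cancel 99 to get x_1 ≡ x_2 (mod 109).
So g is injective.
We now compute 99⁻¹ mod 109 explicitly. Euclid's algorithm: 109 = 1·99 + 10, 99 = 9·10 + 9, 10 = 1·9 + 1; back-substituting gives 1 = 98·99 − 89·109, so 99⁻¹ ≡ 98 (mod 109).
Since g is injective, we find g⁻¹(3): we need 99x ≡ 3 − 38 ≡ 74 (mod 109). Using 99⁻¹ = 98: x ≡ 98·74 = 7252 = 66·109 + 58, so x = 58.
Check: g(58) = 99·58 + 38 = 5780 = 53·109 + 3 ≡ 3 (mod 109).

58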